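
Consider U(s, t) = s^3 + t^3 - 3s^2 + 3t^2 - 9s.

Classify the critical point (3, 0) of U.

The mixed partial ∂²U/∂s∂t is 0, so the Hessian at any point is diag(U_ss, U_tt) = diag(6(s - 1), 6(t + 1)).
At (3, 0): H = diag(12, 6).
Both eigenvalues are positive, so H is positive definite: a local minimum.

local minimum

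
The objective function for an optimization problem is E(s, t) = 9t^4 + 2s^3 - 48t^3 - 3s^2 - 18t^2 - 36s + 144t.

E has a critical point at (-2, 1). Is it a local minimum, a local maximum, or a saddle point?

The mixed partial ∂²E/∂s∂t is 0, so the Hessian at any point is diag(E_ss, E_tt) = diag(6(2s - 1), 36(3t^2 - 8t - 1)).
At (-2, 1): H = diag(-30, -216).
Both eigenvalues are negative, so H is negative definite: a local maximum.

local maximum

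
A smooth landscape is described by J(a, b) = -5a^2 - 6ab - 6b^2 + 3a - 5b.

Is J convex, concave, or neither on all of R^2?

J is quadratic, so its Hessian is the constant matrix H = [[-10, -6], [-6, -12]].
det(H) = 84, tr(H) = -22.
det(H) > 0 and tr(H) < 0, so H is negative definite everywhere: concave.

concave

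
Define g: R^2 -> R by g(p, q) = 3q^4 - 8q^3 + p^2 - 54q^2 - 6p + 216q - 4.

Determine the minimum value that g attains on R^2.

g(p,q) separates as A(p) + B(q) − 4, so its minimum is min A + min B − 4.
A'(p) = 2p - 6 vanishes at p ∈ {3}; B'(q) = 12(q - 3)(q - 2)(q + 3) vanishes at q ∈ {-3, 2, 3}.
Local minima of A (where A''>0): A(3)=-9. Local minima of B: B(-3)=-675, B(3)=189.
So the global minimum of g is A(3) + B(-3) − 4 = -9 − 675 − 4 = -688, attained at (3, -3).

-688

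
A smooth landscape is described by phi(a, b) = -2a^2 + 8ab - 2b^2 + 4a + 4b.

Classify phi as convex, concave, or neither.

phi is quadratic, so its Hessian is the constant matrix H = [[-4, 8], [8, -4]].
det(H) = -48, tr(H) = -8.
det(H) < 0, so H is indefinite: neither convex nor concave.

neither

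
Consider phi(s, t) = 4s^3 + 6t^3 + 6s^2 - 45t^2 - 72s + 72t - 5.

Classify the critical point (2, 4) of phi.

The mixed partial ∂²phi/∂s∂t is 0, so the Hessian at any point is diag(phi_ss, phi_tt) = diag(12(2s + 1), 18(2t - 5)).
At (2, 4): H = diag(60, 54).
Both eigenvalues are positive, so H is positive definite: a local minimum.

local minimum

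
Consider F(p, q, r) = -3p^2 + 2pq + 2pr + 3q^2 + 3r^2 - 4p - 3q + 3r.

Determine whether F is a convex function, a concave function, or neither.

neither

F is quadratic, so its Hessian is the constant matrix H = [[-6, 2, 2], [2, 6, 0], [2, 0, 6]].
Leading principal minors: -6, -40, -264.
Neither pattern holds ⇒ H is indefinite ⇒ neither convex nor concave.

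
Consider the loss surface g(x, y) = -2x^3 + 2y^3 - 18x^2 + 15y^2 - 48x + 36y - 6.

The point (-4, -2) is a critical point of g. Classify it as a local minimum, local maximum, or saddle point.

local minimum

The mixed partial ∂²g/∂x∂y is 0, so the Hessian at any point is diag(g_xx, g_yy) = diag(-12(x + 3), 6(2y + 5)).
At (-4, -2): H = diag(12, 6).
Both eigenvalues are positive, so H is positive definite: a local minimum.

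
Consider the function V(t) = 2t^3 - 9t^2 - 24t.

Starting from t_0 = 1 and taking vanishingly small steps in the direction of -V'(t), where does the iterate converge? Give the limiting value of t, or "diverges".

V'(t) = 6(t - 4)(t + 1), so V'(1) = -36.
Gradient descent moves in the -V' direction, i.e. t is increasing.
The nearest critical point in that direction is t = 4, where V'' = 30 > 0 (a local minimum). The iterate converges there.

4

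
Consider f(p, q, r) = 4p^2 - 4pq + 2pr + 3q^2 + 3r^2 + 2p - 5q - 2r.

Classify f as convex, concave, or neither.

convex

f is quadratic, so its Hessian is the constant matrix H = [[8, -4, 2], [-4, 6, 0], [2, 0, 6]].
Leading principal minors: 8, 32, 168.
All positive ⇒ H ≻ 0 ⇒ convex.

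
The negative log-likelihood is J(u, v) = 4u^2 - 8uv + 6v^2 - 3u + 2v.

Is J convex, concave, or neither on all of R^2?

convex

J is quadratic, so its Hessian is the constant matrix H = [[8, -8], [-8, 12]].
det(H) = 32, tr(H) = 20.
det(H) > 0 and tr(H) > 0, so H is positive definite everywhere: convex.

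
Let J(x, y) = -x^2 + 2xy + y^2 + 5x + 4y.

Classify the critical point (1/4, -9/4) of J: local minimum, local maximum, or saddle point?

saddle point

The Hessian of J is constant: H = [[-2, 2], [2, 2]].
det(H) = (-2)·2 − 2² = -8.
Since det(H) < 0, H is indefinite and the critical point is a saddle point.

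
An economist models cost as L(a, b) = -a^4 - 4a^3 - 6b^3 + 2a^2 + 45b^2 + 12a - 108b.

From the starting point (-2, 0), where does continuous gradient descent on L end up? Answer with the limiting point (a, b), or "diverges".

(-1, 2)

L is separable, so gradient descent decouples: a follows -∂L/∂a, b follows -∂L/∂b.
∂L/∂a = -4(a - 1)(a + 1)(a + 3); at a=-2 this is -12, so a increases.
∂L/∂b = -18(b - 3)(b - 2); at b=0 this is -108, so b increases.
a converges to its nearest critical value -1 (a local min of the a-part); b converges to 2. The iterate converges to (-1, 2).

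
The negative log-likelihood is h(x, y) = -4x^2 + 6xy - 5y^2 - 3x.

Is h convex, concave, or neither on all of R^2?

concave

h is quadratic, so its Hessian is the constant matrix H = [[-8, 6], [6, -10]].
det(H) = 44, tr(H) = -18.
det(H) > 0 and tr(H) < 0, so H is negative definite everywhere: concave.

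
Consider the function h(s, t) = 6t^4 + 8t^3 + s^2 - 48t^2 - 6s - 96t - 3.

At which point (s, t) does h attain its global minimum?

(3, 2)

h(s,t) separates as P(s) + Q(t) − 3, so its minimum is min P + min Q − 3.
P'(s) = 2s - 6 vanishes at s ∈ {3}; Q'(t) = 24(t - 2)(t + 1)(t + 2) vanishes at t ∈ {-2, -1, 2}.
Local minima of P (where P''>0): P(3)=-9. Local minima of Q: Q(-2)=32, Q(2)=-224.
So the global minimum of h is P(3) + Q(2) − 3 = -9 − 224 − 3 = -236, attained at (3, 2).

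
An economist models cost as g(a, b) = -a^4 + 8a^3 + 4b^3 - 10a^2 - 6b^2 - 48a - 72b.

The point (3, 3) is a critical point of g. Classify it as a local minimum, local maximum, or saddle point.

The mixed partial ∂²g/∂a∂b is 0, so the Hessian at any point is diag(g_aa, g_bb) = diag(4(-3a^2 + 12a - 5), 12(2b - 1)).
At (3, 3): H = diag(16, 60).
Both eigenvalues are positive, so H is positive definite: a local minimum.

local minimum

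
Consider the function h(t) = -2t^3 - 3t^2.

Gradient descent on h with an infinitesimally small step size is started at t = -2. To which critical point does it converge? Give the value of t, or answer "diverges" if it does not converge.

h'(t) = -6t(t + 1), so h'(-2) = -12.
Gradient descent moves in the -h' direction, i.e. t is increasing.
The nearest critical point in that direction is t = -1, where h'' = 6 > 0 (a local minimum). The iterate converges there.

-1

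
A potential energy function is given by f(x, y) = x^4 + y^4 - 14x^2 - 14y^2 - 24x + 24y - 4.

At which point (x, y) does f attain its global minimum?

(3, -3)

f(x,y) separates as P(x) + Q(y) − 4, so its minimum is min P + min Q − 4.
P'(x) = 4(x - 3)(x + 1)(x + 2) vanishes at x ∈ {-2, -1, 3}; Q'(y) = 4(y - 2)(y - 1)(y + 3) vanishes at y ∈ {-3, 1, 2}.
Local minima of P (where P''>0): P(-2)=8, P(3)=-117. Local minima of Q: Q(-3)=-117, Q(2)=8.
So the global minimum of f is P(3) + Q(-3) − 4 = -117 − 117 − 4 = -238, attained at (3, -3).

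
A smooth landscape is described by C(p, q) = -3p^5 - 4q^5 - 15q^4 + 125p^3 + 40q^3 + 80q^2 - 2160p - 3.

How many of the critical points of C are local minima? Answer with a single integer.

C separates as a function of p plus a function of q, so ∇C=0 decouples.
∂C/∂p = -15(p - 4)(p - 3)(p + 3)(p + 4) = 0 at p ∈ {-4, -3, 3, 4}; ∂C/∂q = -20q(q - 2)(q + 1)(q + 4) = 0 at q ∈ {-4, -1, 0, 2}.
The Hessian is diagonal: diag(C_pp, C_qq). Second derivatives: C_pp(-4)=840, C_pp(-3)=-630, C_pp(3)=630, C_pp(4)=-840; C_qq(-4)=1440, C_qq(-1)=-180, C_qq(0)=160, C_qq(2)=-720.
Local minima occur where both diagonal entries positive: (-4, -4), (-4, 0), (3, -4), (3, 0). Count: 4.

4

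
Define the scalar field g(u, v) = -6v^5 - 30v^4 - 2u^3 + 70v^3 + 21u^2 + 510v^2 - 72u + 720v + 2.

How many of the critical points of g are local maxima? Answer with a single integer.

2

g separates as a function of u plus a function of v, so ∇g=0 decouples.
∂g/∂u = -6(u - 4)(u - 3) = 0 at u ∈ {3, 4}; ∂g/∂v = -30(v - 3)(v + 1)(v + 2)(v + 4) = 0 at v ∈ {-4, -2, -1, 3}.
The Hessian is diagonal: diag(g_uu, g_vv). Second derivatives: g_uu(3)=6, g_uu(4)=-6; g_vv(-4)=1260, g_vv(-2)=-300, g_vv(-1)=360, g_vv(3)=-4200.
Local maxima occur where both diagonal entries negative: (4, -2), (4, 3). Count: 2.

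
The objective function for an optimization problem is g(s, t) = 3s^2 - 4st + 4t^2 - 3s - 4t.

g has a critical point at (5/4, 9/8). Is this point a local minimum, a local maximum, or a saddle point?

local minimum

The Hessian of g is constant: H = [[6, -4], [-4, 8]].
det(H) = 6·8 − (-4)² = 32.
det(H) > 0 and tr(H) = 14 > 0, so H is positive definite and the point is a local minimum.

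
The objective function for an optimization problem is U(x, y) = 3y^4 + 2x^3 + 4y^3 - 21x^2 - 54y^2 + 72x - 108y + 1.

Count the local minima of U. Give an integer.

2

U separates as a function of x plus a function of y, so ∇U=0 decouples.
∂U/∂x = 6(x - 4)(x - 3) = 0 at x ∈ {3, 4}; ∂U/∂y = 12(y - 3)(y + 1)(y + 3) = 0 at y ∈ {-3, -1, 3}.
The Hessian is diagonal: diag(U_xx, U_yy). Second derivatives: U_xx(3)=-6, U_xx(4)=6; U_yy(-3)=144, U_yy(-1)=-96, U_yy(3)=288.
Local minima occur where both diagonal entries positive: (4, -3), (4, 3). Count: 2.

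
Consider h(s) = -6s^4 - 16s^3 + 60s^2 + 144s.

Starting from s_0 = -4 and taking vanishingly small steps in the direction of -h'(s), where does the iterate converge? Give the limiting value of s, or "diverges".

h'(s) = -24(s - 2)(s + 1)(s + 3), so h'(-4) = 432.
Gradient descent moves in the -h' direction, i.e. s is decreasing.
There is no critical point below s=-4, and h' keeps the same sign, so the iterate runs off to −∞.

diverges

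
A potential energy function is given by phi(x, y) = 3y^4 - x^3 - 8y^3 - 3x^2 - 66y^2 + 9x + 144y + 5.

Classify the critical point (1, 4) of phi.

saddle point

The mixed partial ∂²phi/∂x∂y is 0, so the Hessian at any point is diag(phi_xx, phi_yy) = diag(-6(x + 1), 12(3y^2 - 4y - 11)).
At (1, 4): H = diag(-12, 252).
The eigenvalues have opposite signs, so H is indefinite: a saddle point.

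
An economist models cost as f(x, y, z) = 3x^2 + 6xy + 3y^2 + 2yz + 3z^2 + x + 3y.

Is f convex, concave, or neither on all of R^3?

f is quadratic, so its Hessian is the constant matrix H = [[6, 6, 0], [6, 6, 2], [0, 2, 6]].
Leading principal minors: 6, 0, -24.
Neither pattern holds ⇒ H is indefinite ⇒ neither convex nor concave.

neither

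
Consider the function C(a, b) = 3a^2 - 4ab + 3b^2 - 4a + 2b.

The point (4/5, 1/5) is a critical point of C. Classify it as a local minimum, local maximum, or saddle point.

The Hessian of C is constant: H = [[6, -4], [-4, 6]].
det(H) = 6·6 − (-4)² = 20.
det(H) > 0 and tr(H) = 12 > 0, so H is positive definite and the point is a local minimum.

local minimum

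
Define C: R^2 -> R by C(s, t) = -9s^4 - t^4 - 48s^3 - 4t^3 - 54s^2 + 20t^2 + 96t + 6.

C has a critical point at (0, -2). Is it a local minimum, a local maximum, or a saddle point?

The mixed partial ∂²C/∂s∂t is 0, so the Hessian at any point is diag(C_ss, C_tt) = diag(-36(3s^2 + 8s + 3), 4(-3t^2 - 6t + 10)).
At (0, -2): H = diag(-108, 40).
The eigenvalues have opposite signs, so H is indefinite: a saddle point.

saddle point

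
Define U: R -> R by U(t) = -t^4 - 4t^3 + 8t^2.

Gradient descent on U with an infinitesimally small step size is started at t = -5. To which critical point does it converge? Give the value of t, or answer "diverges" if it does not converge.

U'(t) = -4t(t - 1)(t + 4), so U'(-5) = 120.
Gradient descent moves in the -U' direction, i.e. t is decreasing.
There is no critical point below t=-5, and U' keeps the same sign, so the iterate runs off to −∞.

diverges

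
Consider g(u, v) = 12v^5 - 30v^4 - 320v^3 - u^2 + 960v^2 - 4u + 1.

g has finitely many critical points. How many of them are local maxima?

2

g separates as a function of u plus a function of v, so ∇g=0 decouples.
∂g/∂u = -2(u + 2) = 0 at u ∈ {-2}; ∂g/∂v = 60v(v - 4)(v - 2)(v + 4) = 0 at v ∈ {-4, 0, 2, 4}.
The Hessian is diagonal: diag(g_uu, g_vv). Second derivatives: g_uu(-2)=-2; g_vv(-4)=-11520, g_vv(0)=1920, g_vv(2)=-1440, g_vv(4)=3840.
Local maxima occur where both diagonal entries negative: (-2, -4), (-2, 2). Count: 2.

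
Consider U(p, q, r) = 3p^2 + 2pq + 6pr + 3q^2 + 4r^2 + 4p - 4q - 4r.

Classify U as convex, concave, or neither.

convex

U is quadratic, so its Hessian is the constant matrix H = [[6, 2, 6], [2, 6, 0], [6, 0, 8]].
Leading principal minors: 6, 32, 40.
All positive ⇒ H ≻ 0 ⇒ convex.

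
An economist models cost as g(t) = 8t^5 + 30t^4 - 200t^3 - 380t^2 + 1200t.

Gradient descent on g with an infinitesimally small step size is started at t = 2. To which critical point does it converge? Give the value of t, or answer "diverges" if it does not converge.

g'(t) = 40(t - 3)(t - 1)(t + 2)(t + 5), so g'(2) = -1120.
Gradient descent moves in the -g' direction, i.e. t is increasing.
The nearest critical point in that direction is t = 3, where g'' = 3200 > 0 (a local minimum). The iterate converges there.

3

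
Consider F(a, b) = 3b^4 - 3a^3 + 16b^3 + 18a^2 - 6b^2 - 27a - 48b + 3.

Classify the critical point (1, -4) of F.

local minimum

The mixed partial ∂²F/∂a∂b is 0, so the Hessian at any point is diag(F_aa, F_bb) = diag(18(-a + 2), 12(3b^2 + 8b - 1)).
At (1, -4): H = diag(18, 180).
Both eigenvalues are positive, so H is positive definite: a local minimum.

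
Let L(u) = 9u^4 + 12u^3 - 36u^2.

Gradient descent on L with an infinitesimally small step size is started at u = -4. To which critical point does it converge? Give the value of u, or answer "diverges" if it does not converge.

-2

L'(u) = 36u(u - 1)(u + 2), so L'(-4) = -1440.
Gradient descent moves in the -L' direction, i.e. u is increasing.
The nearest critical point in that direction is u = -2, where L'' = 216 > 0 (a local minimum). The iterate converges there.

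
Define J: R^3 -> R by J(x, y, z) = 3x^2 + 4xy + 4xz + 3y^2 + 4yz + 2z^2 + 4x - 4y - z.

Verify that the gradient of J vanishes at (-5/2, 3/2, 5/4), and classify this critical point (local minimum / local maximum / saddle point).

∇J = (6x + 4y + 4z + 4, 4x + 6y + 4z - 4, 4x + 4y + 4z - 1); substituting (-5/2, 3/2, 5/4) gives ∇J = (0, 0, 0), so (-5/2, 3/2, 5/4) is indeed a critical point.
The Hessian is constant: H = [[6, 4, 4], [4, 6, 4], [4, 4, 4]].
Leading principal minors: Δ₁ = 6, Δ₂ = 20, Δ₃ = 16.
All leading minors are positive, so H is positive definite: a local minimum.

local minimum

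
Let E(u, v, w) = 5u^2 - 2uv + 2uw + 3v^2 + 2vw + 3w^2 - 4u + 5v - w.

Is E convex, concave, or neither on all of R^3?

E is quadratic, so its Hessian is the constant matrix H = [[10, -2, 2], [-2, 6, 2], [2, 2, 6]].
Leading principal minors: 10, 56, 256.
All positive ⇒ H ≻ 0 ⇒ convex.

convex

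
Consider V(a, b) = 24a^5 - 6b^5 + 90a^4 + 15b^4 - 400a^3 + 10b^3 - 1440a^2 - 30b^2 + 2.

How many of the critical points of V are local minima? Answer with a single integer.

V separates as a function of a plus a function of b, so ∇V=0 decouples.
∂V/∂a = 120a(a - 3)(a + 2)(a + 4) = 0 at a ∈ {-4, -2, 0, 3}; ∂V/∂b = -30b(b - 2)(b - 1)(b + 1) = 0 at b ∈ {-1, 0, 1, 2}.
The Hessian is diagonal: diag(V_aa, V_bb). Second derivatives: V_aa(-4)=-6720, V_aa(-2)=2400, V_aa(0)=-2880, V_aa(3)=12600; V_bb(-1)=180, V_bb(0)=-60, V_bb(1)=60, V_bb(2)=-180.
Local minima occur where both diagonal entries positive: (-2, -1), (-2, 1), (3, -1), (3, 1). Count: 4.

4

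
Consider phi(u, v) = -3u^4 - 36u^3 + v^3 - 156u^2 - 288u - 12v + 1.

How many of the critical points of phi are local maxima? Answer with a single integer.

phi separates as a function of u plus a function of v, so ∇phi=0 decouples.
∂phi/∂u = -12(u + 2)(u + 3)(u + 4) = 0 at u ∈ {-4, -3, -2}; ∂phi/∂v = 3(v - 2)(v + 2) = 0 at v ∈ {-2, 2}.
The Hessian is diagonal: diag(phi_uu, phi_vv). Second derivatives: phi_uu(-4)=-24, phi_uu(-3)=12, phi_uu(-2)=-24; phi_vv(-2)=-12, phi_vv(2)=12.
Local maxima occur where both diagonal entries negative: (-4, -2), (-2, -2). Count: 2.

2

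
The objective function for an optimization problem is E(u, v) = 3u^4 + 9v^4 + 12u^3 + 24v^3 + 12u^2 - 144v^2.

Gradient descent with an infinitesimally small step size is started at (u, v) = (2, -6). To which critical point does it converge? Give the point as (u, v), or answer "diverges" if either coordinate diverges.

(0, -4)

E is separable, so gradient descent decouples: u follows -∂E/∂u, v follows -∂E/∂v.
∂E/∂u = 12u(u + 1)(u + 2); at u=2 this is 288, so u decreases.
∂E/∂v = 36v(v - 2)(v + 4); at v=-6 this is -3456, so v increases.
u converges to its nearest critical value 0 (a local min of the u-part); v converges to -4. The iterate converges to (0, -4).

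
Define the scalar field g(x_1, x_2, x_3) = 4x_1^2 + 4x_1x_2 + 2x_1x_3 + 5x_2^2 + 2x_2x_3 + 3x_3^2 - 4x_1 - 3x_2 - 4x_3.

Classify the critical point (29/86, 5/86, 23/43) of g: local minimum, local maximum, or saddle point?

local minimum

The Hessian is constant: H = [[8, 4, 2], [4, 10, 2], [2, 2, 6]].
Leading principal minors: Δ₁ = 8, Δ₂ = 64, Δ₃ = 344.
All leading minors are positive, so H is positive definite: a local minimum.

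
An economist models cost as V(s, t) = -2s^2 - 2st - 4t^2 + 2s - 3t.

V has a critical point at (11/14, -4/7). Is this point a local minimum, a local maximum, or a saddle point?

The Hessian of V is constant: H = [[-4, -2], [-2, -8]].
det(H) = (-4)·(-8) − (-2)² = 28.
det(H) > 0 and tr(H) = -12 < 0, so H is negative definite and the point is a local maximum.

local maximum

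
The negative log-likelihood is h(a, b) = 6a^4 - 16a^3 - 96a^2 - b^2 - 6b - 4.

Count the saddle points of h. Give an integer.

h separates as a function of a plus a function of b, so ∇h=0 decouples.
∂h/∂a = 24a(a - 4)(a + 2) = 0 at a ∈ {-2, 0, 4}; ∂h/∂b = -2(b + 3) = 0 at b ∈ {-3}.
The Hessian is diagonal: diag(h_aa, h_bb). Second derivatives: h_aa(-2)=288, h_aa(0)=-192, h_aa(4)=576; h_bb(-3)=-2.
Saddle points occur where the two diagonal entries have opposite signs: (-2, -3), (4, -3). Count: 2.

2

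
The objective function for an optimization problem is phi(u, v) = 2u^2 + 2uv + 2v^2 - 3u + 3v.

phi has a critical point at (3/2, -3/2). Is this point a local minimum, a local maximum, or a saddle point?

The Hessian of phi is constant: H = [[4, 2], [2, 4]].
det(H) = 4·4 − 2² = 12.
det(H) > 0 and tr(H) = 8 > 0, so H is positive definite and the point is a local minimum.

local minimum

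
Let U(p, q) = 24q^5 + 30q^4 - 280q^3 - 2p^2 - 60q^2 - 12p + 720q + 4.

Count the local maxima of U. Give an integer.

U separates as a function of p plus a function of q, so ∇U=0 decouples.
∂U/∂p = -4(p + 3) = 0 at p ∈ {-3}; ∂U/∂q = 120(q - 2)(q - 1)(q + 1)(q + 3) = 0 at q ∈ {-3, -1, 1, 2}.
The Hessian is diagonal: diag(U_pp, U_qq). Second derivatives: U_pp(-3)=-4; U_qq(-3)=-4800, U_qq(-1)=1440, U_qq(1)=-960, U_qq(2)=1800.
Local maxima occur where both diagonal entries negative: (-3, -3), (-3, 1). Count: 2.

2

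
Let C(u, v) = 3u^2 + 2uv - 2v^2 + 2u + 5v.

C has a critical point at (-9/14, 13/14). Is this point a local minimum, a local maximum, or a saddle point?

saddle point

The Hessian of C is constant: H = [[6, 2], [2, -4]].
det(H) = 6·(-4) − 2² = -28.
Since det(H) < 0, H is indefinite and the critical point is a saddle point.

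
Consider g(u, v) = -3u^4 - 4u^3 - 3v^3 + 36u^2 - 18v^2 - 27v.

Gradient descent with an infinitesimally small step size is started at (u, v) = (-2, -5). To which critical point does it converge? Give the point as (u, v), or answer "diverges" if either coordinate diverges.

(0, -3)

g is separable, so gradient descent decouples: u follows -∂g/∂u, v follows -∂g/∂v.
∂g/∂u = -12u(u - 2)(u + 3); at u=-2 this is -96, so u increases.
∂g/∂v = -9(v + 1)(v + 3); at v=-5 this is -72, so v increases.
u converges to its nearest critical value 0 (a local min of the u-part); v converges to -3. The iterate converges to (0, -3).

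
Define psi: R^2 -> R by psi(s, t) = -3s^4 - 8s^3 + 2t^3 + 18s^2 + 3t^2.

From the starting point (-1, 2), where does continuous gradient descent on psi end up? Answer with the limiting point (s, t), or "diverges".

(0, 0)

psi is separable, so gradient descent decouples: s follows -∂psi/∂s, t follows -∂psi/∂t.
∂psi/∂s = -12s(s - 1)(s + 3); at s=-1 this is -48, so s increases.
∂psi/∂t = 6t(t + 1); at t=2 this is 36, so t decreases.
s converges to its nearest critical value 0 (a local min of the s-part); t converges to 0. The iterate converges to (0, 0).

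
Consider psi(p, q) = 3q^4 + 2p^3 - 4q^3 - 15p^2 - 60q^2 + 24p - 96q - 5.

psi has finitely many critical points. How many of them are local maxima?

1

psi separates as a function of p plus a function of q, so ∇psi=0 decouples.
∂psi/∂p = 6(p - 4)(p - 1) = 0 at p ∈ {1, 4}; ∂psi/∂q = 12(q - 4)(q + 1)(q + 2) = 0 at q ∈ {-2, -1, 4}.
The Hessian is diagonal: diag(psi_pp, psi_qq). Second derivatives: psi_pp(1)=-18, psi_pp(4)=18; psi_qq(-2)=72, psi_qq(-1)=-60, psi_qq(4)=360.
Local maxima occur where both diagonal entries negative: (1, -1). Count: 1.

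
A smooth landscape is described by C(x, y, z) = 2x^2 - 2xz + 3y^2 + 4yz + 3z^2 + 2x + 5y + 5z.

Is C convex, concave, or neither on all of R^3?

convex

C is quadratic, so its Hessian is the constant matrix H = [[4, 0, -2], [0, 6, 4], [-2, 4, 6]].
Leading principal minors: 4, 24, 56.
All positive ⇒ H ≻ 0 ⇒ convex.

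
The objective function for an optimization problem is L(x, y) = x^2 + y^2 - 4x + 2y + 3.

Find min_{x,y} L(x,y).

-2

L(x,y) separates as P(x) + Q(y) + 3, so its minimum is min P + min Q + 3.
P'(x) = 2x - 4 vanishes at x ∈ {2}; Q'(y) = 2y + 2 vanishes at y ∈ {-1}.
Local minima of P (where P''>0): P(2)=-4. Local minima of Q: Q(-1)=-1.
So the global minimum of L is P(2) + Q(-1) + 3 = -4 − 1 + 3 = -2, attained at (2, -1).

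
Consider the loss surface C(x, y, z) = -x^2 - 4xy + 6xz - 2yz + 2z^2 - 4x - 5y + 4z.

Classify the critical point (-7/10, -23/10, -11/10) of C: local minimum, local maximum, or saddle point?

The Hessian is constant: H = [[-2, -4, 6], [-4, 0, -2], [6, -2, 4]].
Leading principal minors: Δ₁ = -2, Δ₂ = -16, Δ₃ = 40.
The minors fit neither the all-positive nor the alternating-sign pattern, so H is indefinite: a saddle point.

saddle point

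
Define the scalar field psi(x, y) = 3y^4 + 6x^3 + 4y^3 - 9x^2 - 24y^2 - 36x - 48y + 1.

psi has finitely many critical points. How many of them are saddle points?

psi separates as a function of x plus a function of y, so ∇psi=0 decouples.
∂psi/∂x = 18(x - 2)(x + 1) = 0 at x ∈ {-1, 2}; ∂psi/∂y = 12(y - 2)(y + 1)(y + 2) = 0 at y ∈ {-2, -1, 2}.
The Hessian is diagonal: diag(psi_xx, psi_yy). Second derivatives: psi_xx(-1)=-54, psi_xx(2)=54; psi_yy(-2)=48, psi_yy(-1)=-36, psi_yy(2)=144.
Saddle points occur where the two diagonal entries have opposite signs: (-1, -2), (-1, 2), (2, -1). Count: 3.

3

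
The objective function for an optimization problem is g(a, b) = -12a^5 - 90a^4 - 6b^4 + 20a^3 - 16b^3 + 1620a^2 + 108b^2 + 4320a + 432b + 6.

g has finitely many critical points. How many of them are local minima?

g separates as a function of a plus a function of b, so ∇g=0 decouples.
∂g/∂a = -60(a - 3)(a + 2)(a + 3)(a + 4) = 0 at a ∈ {-4, -3, -2, 3}; ∂g/∂b = -24(b - 3)(b + 2)(b + 3) = 0 at b ∈ {-3, -2, 3}.
The Hessian is diagonal: diag(g_aa, g_bb). Second derivatives: g_aa(-4)=840, g_aa(-3)=-360, g_aa(-2)=600, g_aa(3)=-12600; g_bb(-3)=-144, g_bb(-2)=120, g_bb(3)=-720.
Local minima occur where both diagonal entries positive: (-4, -2), (-2, -2). Count: 2.

2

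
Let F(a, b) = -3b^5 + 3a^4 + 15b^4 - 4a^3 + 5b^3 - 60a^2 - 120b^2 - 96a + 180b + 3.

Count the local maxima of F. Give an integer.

F separates as a function of a plus a function of b, so ∇F=0 decouples.
∂F/∂a = 12(a - 4)(a + 1)(a + 2) = 0 at a ∈ {-2, -1, 4}; ∂F/∂b = -15(b - 3)(b - 2)(b - 1)(b + 2) = 0 at b ∈ {-2, 1, 2, 3}.
The Hessian is diagonal: diag(F_aa, F_bb). Second derivatives: F_aa(-2)=72, F_aa(-1)=-60, F_aa(4)=360; F_bb(-2)=900, F_bb(1)=-90, F_bb(2)=60, F_bb(3)=-150.
Local maxima occur where both diagonal entries negative: (-1, 1), (-1, 3). Count: 2.

2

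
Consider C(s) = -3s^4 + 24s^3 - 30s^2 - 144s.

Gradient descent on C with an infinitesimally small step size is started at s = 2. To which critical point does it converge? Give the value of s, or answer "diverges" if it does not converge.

C'(s) = -12(s - 4)(s - 3)(s + 1), so C'(2) = -72.
Gradient descent moves in the -C' direction, i.e. s is increasing.
The nearest critical point in that direction is s = 3, where C'' = 48 > 0 (a local minimum). The iterate converges there.

3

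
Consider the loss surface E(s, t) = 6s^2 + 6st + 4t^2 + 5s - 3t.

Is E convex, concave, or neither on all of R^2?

E is quadratic, so its Hessian is the constant matrix H = [[12, 6], [6, 8]].
det(H) = 60, tr(H) = 20.
det(H) > 0 and tr(H) > 0, so H is positive definite everywhere: convex.

convex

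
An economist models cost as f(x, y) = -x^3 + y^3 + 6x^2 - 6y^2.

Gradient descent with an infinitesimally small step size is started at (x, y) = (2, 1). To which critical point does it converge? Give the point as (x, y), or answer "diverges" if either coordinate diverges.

(0, 4)

f is separable, so gradient descent decouples: x follows -∂f/∂x, y follows -∂f/∂y.
∂f/∂x = -3x(x - 4); at x=2 this is 12, so x decreases.
∂f/∂y = 3y(y - 4); at y=1 this is -9, so y increases.
x converges to its nearest critical value 0 (a local min of the x-part); y converges to 4. The iterate converges to (0, 4).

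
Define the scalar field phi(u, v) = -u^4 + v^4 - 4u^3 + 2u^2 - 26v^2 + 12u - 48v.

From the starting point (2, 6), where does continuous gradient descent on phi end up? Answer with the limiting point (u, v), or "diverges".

diverges

phi is separable, so gradient descent decouples: u follows -∂phi/∂u, v follows -∂phi/∂v.
∂phi/∂u = -4(u - 1)(u + 1)(u + 3); at u=2 this is -60, so u increases.
∂phi/∂v = 4(v - 4)(v + 1)(v + 3); at v=6 this is 504, so v decreases.
The u-coordinate has no critical point in that direction and runs off to infinity.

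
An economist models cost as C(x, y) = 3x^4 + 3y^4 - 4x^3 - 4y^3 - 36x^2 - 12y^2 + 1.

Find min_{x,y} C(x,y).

-220

C(x,y) separates as P(x) + Q(y) + 1, so its minimum is min P + min Q + 1.
P'(x) = 12x(x - 3)(x + 2) vanishes at x ∈ {-2, 0, 3}; Q'(y) = 12y(y - 2)(y + 1) vanishes at y ∈ {-1, 0, 2}.
Local minima of P (where P''>0): P(-2)=-64, P(3)=-189. Local minima of Q: Q(-1)=-5, Q(2)=-32.
So the global minimum of C is P(3) + Q(2) + 1 = -189 − 32 + 1 = -220, attained at (3, 2).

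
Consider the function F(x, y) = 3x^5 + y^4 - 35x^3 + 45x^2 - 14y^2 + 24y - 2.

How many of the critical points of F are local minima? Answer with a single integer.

4

F separates as a function of x plus a function of y, so ∇F=0 decouples.
∂F/∂x = 15x(x - 2)(x - 1)(x + 3) = 0 at x ∈ {-3, 0, 1, 2}; ∂F/∂y = 4(y - 2)(y - 1)(y + 3) = 0 at y ∈ {-3, 1, 2}.
The Hessian is diagonal: diag(F_xx, F_yy). Second derivatives: F_xx(-3)=-900, F_xx(0)=90, F_xx(1)=-60, F_xx(2)=150; F_yy(-3)=80, F_yy(1)=-16, F_yy(2)=20.
Local minima occur where both diagonal entries positive: (0, -3), (0, 2), (2, -3), (2, 2). Count: 4.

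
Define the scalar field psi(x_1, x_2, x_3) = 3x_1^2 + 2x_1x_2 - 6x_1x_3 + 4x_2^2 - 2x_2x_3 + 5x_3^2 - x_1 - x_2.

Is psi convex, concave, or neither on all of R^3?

convex

psi is quadratic, so its Hessian is the constant matrix H = [[6, 2, -6], [2, 8, -2], [-6, -2, 10]].
Leading principal minors: 6, 44, 176.
All positive ⇒ H ≻ 0 ⇒ convex.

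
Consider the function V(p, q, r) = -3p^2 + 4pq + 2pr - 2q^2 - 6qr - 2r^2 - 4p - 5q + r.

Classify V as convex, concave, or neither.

neither

V is quadratic, so its Hessian is the constant matrix H = [[-6, 4, 2], [4, -4, -6], [2, -6, -4]].
Leading principal minors: -6, 8, 104.
Neither pattern holds ⇒ H is indefinite ⇒ neither convex nor concave.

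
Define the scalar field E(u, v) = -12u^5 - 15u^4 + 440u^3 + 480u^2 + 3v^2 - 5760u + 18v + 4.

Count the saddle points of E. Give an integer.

2

E separates as a function of u plus a function of v, so ∇E=0 decouples.
∂E/∂u = -60(u - 4)(u - 2)(u + 3)(u + 4) = 0 at u ∈ {-4, -3, 2, 4}; ∂E/∂v = 6(v + 3) = 0 at v ∈ {-3}.
The Hessian is diagonal: diag(E_uu, E_vv). Second derivatives: E_uu(-4)=2880, E_uu(-3)=-2100, E_uu(2)=3600, E_uu(4)=-6720; E_vv(-3)=6.
Saddle points occur where the two diagonal entries have opposite signs: (-3, -3), (4, -3). Count: 2.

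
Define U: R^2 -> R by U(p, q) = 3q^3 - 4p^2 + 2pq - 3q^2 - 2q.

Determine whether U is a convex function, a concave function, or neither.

The term 3q^3 is cubic, so the Hessian is not constant.
∂²U/∂q² = 18q - 6, which takes both signs as q varies (negative for sufficiently negative q). A diagonal entry of the Hessian changing sign means the Hessian is neither positive- nor negative-semidefinite on all of R^2.

neither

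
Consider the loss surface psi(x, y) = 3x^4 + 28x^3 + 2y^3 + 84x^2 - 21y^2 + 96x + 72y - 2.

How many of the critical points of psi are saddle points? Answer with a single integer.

psi separates as a function of x plus a function of y, so ∇psi=0 decouples.
∂psi/∂x = 12(x + 1)(x + 2)(x + 4) = 0 at x ∈ {-4, -2, -1}; ∂psi/∂y = 6(y - 4)(y - 3) = 0 at y ∈ {3, 4}.
The Hessian is diagonal: diag(psi_xx, psi_yy). Second derivatives: psi_xx(-4)=72, psi_xx(-2)=-24, psi_xx(-1)=36; psi_yy(3)=-6, psi_yy(4)=6.
Saddle points occur where the two diagonal entries have opposite signs: (-4, 3), (-2, 4), (-1, 3). Count: 3.

3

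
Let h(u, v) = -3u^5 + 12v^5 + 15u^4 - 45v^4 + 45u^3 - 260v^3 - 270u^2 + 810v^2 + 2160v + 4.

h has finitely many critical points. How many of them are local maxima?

h separates as a function of u plus a function of v, so ∇h=0 decouples.
∂h/∂u = -15u(u - 4)(u - 3)(u + 3) = 0 at u ∈ {-3, 0, 3, 4}; ∂h/∂v = 60(v - 4)(v - 3)(v + 1)(v + 3) = 0 at v ∈ {-3, -1, 3, 4}.
The Hessian is diagonal: diag(h_uu, h_vv). Second derivatives: h_uu(-3)=1890, h_uu(0)=-540, h_uu(3)=270, h_uu(4)=-420; h_vv(-3)=-5040, h_vv(-1)=2400, h_vv(3)=-1440, h_vv(4)=2100.
Local maxima occur where both diagonal entries negative: (0, -3), (0, 3), (4, -3), (4, 3). Count: 4.

4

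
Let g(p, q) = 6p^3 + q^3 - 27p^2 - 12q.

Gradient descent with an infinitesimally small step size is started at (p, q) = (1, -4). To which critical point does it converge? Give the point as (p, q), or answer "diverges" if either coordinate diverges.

g is separable, so gradient descent decouples: p follows -∂g/∂p, q follows -∂g/∂q.
∂g/∂p = 18p(p - 3); at p=1 this is -36, so p increases.
∂g/∂q = 3(q - 2)(q + 2); at q=-4 this is 36, so q decreases.
The q-coordinate has no critical point in that direction and runs off to infinity.

diverges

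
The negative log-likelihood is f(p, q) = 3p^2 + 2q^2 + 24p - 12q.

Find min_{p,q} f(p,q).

f(p,q) separates as A(p) + B(q), so its minimum is min A + min B.
A'(p) = 6p + 24 vanishes at p ∈ {-4}; B'(q) = 4q - 12 vanishes at q ∈ {3}.
Local minima of A (where A''>0): A(-4)=-48. Local minima of B: B(3)=-18.
So the global minimum of f is A(-4) + B(3) = -48 − 18 = -66, attained at (-4, 3).

-66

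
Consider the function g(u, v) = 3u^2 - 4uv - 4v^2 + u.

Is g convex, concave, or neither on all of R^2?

g is quadratic, so its Hessian is the constant matrix H = [[6, -4], [-4, -8]].
det(H) = -64, tr(H) = -2.
det(H) < 0, so H is indefinite: neither convex nor concave.

neither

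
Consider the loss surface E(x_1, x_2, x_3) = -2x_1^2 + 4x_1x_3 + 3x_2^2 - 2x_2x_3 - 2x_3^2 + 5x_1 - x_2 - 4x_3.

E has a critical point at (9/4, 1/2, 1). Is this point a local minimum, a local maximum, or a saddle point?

The Hessian is constant: H = [[-4, 0, 4], [0, 6, -2], [4, -2, -4]].
Leading principal minors: Δ₁ = -4, Δ₂ = -24, Δ₃ = 16.
The minors fit neither the all-positive nor the alternating-sign pattern, so H is indefinite: a saddle point.

saddle point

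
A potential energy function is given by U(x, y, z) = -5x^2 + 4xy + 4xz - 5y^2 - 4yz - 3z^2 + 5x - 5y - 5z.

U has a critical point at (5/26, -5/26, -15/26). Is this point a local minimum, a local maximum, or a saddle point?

local maximum

The Hessian is constant: H = [[-10, 4, 4], [4, -10, -4], [4, -4, -6]].
Leading principal minors: Δ₁ = -10, Δ₂ = 84, Δ₃ = -312.
The minors alternate sign starting negative (−, +, −), so H is negative definite: a local maximum.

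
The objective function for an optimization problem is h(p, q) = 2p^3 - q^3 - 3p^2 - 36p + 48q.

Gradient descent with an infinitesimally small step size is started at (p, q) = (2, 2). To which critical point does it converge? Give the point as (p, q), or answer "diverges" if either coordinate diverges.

(3, -4)

h is separable, so gradient descent decouples: p follows -∂h/∂p, q follows -∂h/∂q.
∂h/∂p = 6(p - 3)(p + 2); at p=2 this is -24, so p increases.
∂h/∂q = -3(q - 4)(q + 4); at q=2 this is 36, so q decreases.
p converges to its nearest critical value 3 (a local min of the p-part); q converges to -4. The iterate converges to (3, -4).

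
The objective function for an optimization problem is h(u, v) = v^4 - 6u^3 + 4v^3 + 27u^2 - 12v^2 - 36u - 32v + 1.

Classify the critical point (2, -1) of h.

local maximum

The mixed partial ∂²h/∂u∂v is 0, so the Hessian at any point is diag(h_uu, h_vv) = diag(18(-2u + 3), 12(v^2 + 2v - 2)).
At (2, -1): H = diag(-18, -36).
Both eigenvalues are negative, so H is negative definite: a local maximum.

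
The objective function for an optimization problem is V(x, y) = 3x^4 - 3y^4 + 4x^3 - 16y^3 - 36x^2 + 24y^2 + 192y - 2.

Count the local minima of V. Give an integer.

2

V separates as a function of x plus a function of y, so ∇V=0 decouples.
∂V/∂x = 12x(x - 2)(x + 3) = 0 at x ∈ {-3, 0, 2}; ∂V/∂y = -12(y - 2)(y + 2)(y + 4) = 0 at y ∈ {-4, -2, 2}.
The Hessian is diagonal: diag(V_xx, V_yy). Second derivatives: V_xx(-3)=180, V_xx(0)=-72, V_xx(2)=120; V_yy(-4)=-144, V_yy(-2)=96, V_yy(2)=-288.
Local minima occur where both diagonal entries positive: (-3, -2), (2, -2). Count: 2.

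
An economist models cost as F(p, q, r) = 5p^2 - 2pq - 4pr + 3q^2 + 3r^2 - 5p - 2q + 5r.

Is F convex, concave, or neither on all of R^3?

F is quadratic, so its Hessian is the constant matrix H = [[10, -2, -4], [-2, 6, 0], [-4, 0, 6]].
Leading principal minors: 10, 56, 240.
All positive ⇒ H ≻ 0 ⇒ convex.

convex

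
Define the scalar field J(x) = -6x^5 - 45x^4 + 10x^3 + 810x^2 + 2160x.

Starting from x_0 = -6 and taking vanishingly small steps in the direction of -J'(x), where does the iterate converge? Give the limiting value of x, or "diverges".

J'(x) = -30(x - 3)(x + 2)(x + 3)(x + 4), so J'(-6) = -6480.
Gradient descent moves in the -J' direction, i.e. x is increasing.
The nearest critical point in that direction is x = -4, where J'' = 420 > 0 (a local minimum). The iterate converges there.

-4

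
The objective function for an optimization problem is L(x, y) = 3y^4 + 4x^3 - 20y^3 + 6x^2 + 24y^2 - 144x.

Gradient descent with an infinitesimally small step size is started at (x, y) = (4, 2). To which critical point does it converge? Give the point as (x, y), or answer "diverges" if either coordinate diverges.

(3, 4)

L is separable, so gradient descent decouples: x follows -∂L/∂x, y follows -∂L/∂y.
∂L/∂x = 12(x - 3)(x + 4); at x=4 this is 96, so x decreases.
∂L/∂y = 12y(y - 4)(y - 1); at y=2 this is -48, so y increases.
x converges to its nearest critical value 3 (a local min of the x-part); y converges to 4. The iterate converges to (3, 4).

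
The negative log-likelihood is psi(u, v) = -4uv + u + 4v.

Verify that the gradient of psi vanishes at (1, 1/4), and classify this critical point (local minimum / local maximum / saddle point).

saddle point

∇psi = (-4v + 1, -4u + 4); substituting (1, 1/4) gives ∇psi = (0, 0), so (1, 1/4) is indeed a critical point.
The Hessian of psi is constant: H = [[0, -4], [-4, 0]].
det(H) = 0·0 − (-4)² = -16.
Since det(H) < 0, H is indefinite and the critical point is a saddle point.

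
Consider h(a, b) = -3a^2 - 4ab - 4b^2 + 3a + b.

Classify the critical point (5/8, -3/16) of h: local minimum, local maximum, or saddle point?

The Hessian of h is constant: H = [[-6, -4], [-4, -8]].
det(H) = (-6)·(-8) − (-4)² = 32.
det(H) > 0 and tr(H) = -14 < 0, so H is negative definite and the point is a local maximum.

local maximum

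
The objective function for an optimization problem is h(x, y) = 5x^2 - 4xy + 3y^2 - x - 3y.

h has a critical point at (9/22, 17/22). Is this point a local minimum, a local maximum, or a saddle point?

The Hessian of h is constant: H = [[10, -4], [-4, 6]].
det(H) = 10·6 − (-4)² = 44.
det(H) > 0 and tr(H) = 16 > 0, so H is positive definite and the point is a local minimum.

local minimum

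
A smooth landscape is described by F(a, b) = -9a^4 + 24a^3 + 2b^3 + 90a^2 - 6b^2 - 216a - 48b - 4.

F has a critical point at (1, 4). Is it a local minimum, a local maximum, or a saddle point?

The mixed partial ∂²F/∂a∂b is 0, so the Hessian at any point is diag(F_aa, F_bb) = diag(36(-3a^2 + 4a + 5), 12(b - 1)).
At (1, 4): H = diag(216, 36).
Both eigenvalues are positive, so H is positive definite: a local minimum.

local minimum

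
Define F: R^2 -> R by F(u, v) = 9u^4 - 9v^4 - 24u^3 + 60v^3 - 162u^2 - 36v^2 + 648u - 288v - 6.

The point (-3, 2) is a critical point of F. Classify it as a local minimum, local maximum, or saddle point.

The mixed partial ∂²F/∂u∂v is 0, so the Hessian at any point is diag(F_uu, F_vv) = diag(36(3u^2 - 4u - 9), 36(-3v^2 + 10v - 2)).
At (-3, 2): H = diag(1080, 216).
Both eigenvalues are positive, so H is positive definite: a local minimum.

local minimum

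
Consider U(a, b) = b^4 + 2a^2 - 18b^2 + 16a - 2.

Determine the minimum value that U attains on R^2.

-115

U(a,b) separates as P(a) + Q(b) − 2, so its minimum is min P + min Q − 2.
P'(a) = 4a + 16 vanishes at a ∈ {-4}; Q'(b) = 4b(b - 3)(b + 3) vanishes at b ∈ {-3, 0, 3}.
Local minima of P (where P''>0): P(-4)=-32. Local minima of Q: Q(-3)=-81, Q(3)=-81.
So the global minimum of U is P(-4) + Q(-3) − 2 = -32 − 81 − 2 = -115, attained at (-4, -3).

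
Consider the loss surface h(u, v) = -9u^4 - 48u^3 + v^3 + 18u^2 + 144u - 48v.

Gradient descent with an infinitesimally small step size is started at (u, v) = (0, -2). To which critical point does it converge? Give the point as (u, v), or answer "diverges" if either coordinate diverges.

(-1, 4)

h is separable, so gradient descent decouples: u follows -∂h/∂u, v follows -∂h/∂v.
∂h/∂u = -36(u - 1)(u + 1)(u + 4); at u=0 this is 144, so u decreases.
∂h/∂v = 3(v - 4)(v + 4); at v=-2 this is -36, so v increases.
u converges to its nearest critical value -1 (a local min of the u-part); v converges to 4. The iterate converges to (-1, 4).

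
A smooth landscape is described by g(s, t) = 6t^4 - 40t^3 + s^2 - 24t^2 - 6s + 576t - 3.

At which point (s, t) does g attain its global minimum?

g(s,t) separates as P(s) + Q(t) − 3, so its minimum is min P + min Q − 3.
P'(s) = 2s - 6 vanishes at s ∈ {3}; Q'(t) = 24(t - 4)(t - 3)(t + 2) vanishes at t ∈ {-2, 3, 4}.
Local minima of P (where P''>0): P(3)=-9. Local minima of Q: Q(-2)=-832, Q(4)=896.
So the global minimum of g is P(3) + Q(-2) − 3 = -9 − 832 − 3 = -844, attained at (3, -2).

(3, -2)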